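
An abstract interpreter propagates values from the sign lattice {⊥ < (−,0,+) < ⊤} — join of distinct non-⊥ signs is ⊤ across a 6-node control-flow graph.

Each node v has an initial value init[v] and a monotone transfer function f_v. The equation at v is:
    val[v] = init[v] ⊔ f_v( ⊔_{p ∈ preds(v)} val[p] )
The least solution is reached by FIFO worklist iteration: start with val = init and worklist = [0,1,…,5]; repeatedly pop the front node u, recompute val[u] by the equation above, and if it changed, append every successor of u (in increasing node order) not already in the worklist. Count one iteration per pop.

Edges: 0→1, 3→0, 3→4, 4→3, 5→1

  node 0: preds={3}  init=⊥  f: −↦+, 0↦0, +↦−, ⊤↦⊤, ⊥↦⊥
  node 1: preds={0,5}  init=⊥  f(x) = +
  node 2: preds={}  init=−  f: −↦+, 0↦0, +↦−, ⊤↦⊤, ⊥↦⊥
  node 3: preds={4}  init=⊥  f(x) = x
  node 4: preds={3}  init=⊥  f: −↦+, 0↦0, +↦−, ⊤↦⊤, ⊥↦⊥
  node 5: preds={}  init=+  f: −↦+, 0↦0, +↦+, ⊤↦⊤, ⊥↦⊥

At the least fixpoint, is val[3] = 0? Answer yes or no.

Worklist (6 pops):
  #1 pop 0: in=⊥ → ⊥ (no change)
  #2 pop 1: in=+ → + (was ⊥); enqueue []
  #3 pop 2: in=⊥ → − (no change)
  #4 pop 3: in=⊥ → ⊥ (no change)
  #5 pop 4: in=⊥ → ⊥ (no change)
  #6 pop 5: in=⊥ → + (no change)

Fixpoint:
  val[0] = ⊥
  val[1] = +
  val[2] = −
  val[3] = ⊥
  val[4] = ⊥
  val[5] = +

no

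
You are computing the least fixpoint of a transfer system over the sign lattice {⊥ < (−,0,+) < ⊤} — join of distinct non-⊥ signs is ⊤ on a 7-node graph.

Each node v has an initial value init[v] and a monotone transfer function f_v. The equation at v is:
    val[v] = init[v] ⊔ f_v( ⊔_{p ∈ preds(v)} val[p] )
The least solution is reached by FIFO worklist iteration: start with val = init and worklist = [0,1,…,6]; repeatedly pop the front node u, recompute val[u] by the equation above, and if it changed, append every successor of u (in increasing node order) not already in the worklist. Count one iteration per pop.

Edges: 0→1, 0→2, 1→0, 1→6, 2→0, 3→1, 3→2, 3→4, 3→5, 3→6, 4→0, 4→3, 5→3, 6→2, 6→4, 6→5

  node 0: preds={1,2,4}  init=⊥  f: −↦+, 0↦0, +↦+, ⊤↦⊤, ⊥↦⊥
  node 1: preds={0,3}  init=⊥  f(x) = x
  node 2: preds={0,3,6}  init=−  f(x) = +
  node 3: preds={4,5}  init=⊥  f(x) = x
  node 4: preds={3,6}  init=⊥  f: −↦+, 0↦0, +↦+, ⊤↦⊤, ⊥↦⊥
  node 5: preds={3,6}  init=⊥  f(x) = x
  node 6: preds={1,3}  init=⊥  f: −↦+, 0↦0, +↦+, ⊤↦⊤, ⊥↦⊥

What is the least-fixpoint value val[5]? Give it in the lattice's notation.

Trace (26 dequeues):
  [1] u=0 | in − | out + | prev ⊥ | push {}
  [2] u=1 | in + | out + | prev ⊥ | push {0}
  [3] u=2 | in + | out ⊤ | prev − | push {}
  [4] u=3 | in ⊥ | out ⊥ | ==
  [5] u=4 | in ⊥ | out ⊥ | ==
  [6] u=5 | in ⊥ | out ⊥ | ==
  [7] u=6 | in + | out + | prev ⊥ | push {2,4,5}
  [8] u=0 | in ⊤ | out ⊤ | prev + | push {1}
  [9] u=2 | in ⊤ | out ⊤ | ==
  [10] u=4 | in + | out + | prev ⊥ | push {0,3}
  [11] u=5 | in + | out + | prev ⊥ | push {}
  [12] u=1 | in ⊤ | out ⊤ | prev + | push {6}
  [13] u=0 | in ⊤ | out ⊤ | ==
  [14] u=3 | in + | out + | prev ⊥ | push {1,2,4,5}
  [15] u=6 | in ⊤ | out ⊤ | prev + | push {}
  [16] u=1 | in ⊤ | out ⊤ | ==
  [17] u=2 | in ⊤ | out ⊤ | ==
  [18] u=4 | in ⊤ | out ⊤ | prev + | push {0,3}
  [19] u=5 | in ⊤ | out ⊤ | prev + | push {}
  [20] u=0 | in ⊤ | out ⊤ | ==
  [21] u=3 | in ⊤ | out ⊤ | prev + | push {1,2,4,5,6}
  [22] u=1 | in ⊤ | out ⊤ | ==
  [23] u=2 | in ⊤ | out ⊤ | ==
  [24] u=4 | in ⊤ | out ⊤ | ==
  [25] u=5 | in ⊤ | out ⊤ | ==
  [26] u=6 | in ⊤ | out ⊤ | ==

Converged values:
  [0] ⊤
  [1] ⊤
  [2] ⊤
  [3] ⊤
  [4] ⊤
  [5] ⊤
  [6] ⊤

⊤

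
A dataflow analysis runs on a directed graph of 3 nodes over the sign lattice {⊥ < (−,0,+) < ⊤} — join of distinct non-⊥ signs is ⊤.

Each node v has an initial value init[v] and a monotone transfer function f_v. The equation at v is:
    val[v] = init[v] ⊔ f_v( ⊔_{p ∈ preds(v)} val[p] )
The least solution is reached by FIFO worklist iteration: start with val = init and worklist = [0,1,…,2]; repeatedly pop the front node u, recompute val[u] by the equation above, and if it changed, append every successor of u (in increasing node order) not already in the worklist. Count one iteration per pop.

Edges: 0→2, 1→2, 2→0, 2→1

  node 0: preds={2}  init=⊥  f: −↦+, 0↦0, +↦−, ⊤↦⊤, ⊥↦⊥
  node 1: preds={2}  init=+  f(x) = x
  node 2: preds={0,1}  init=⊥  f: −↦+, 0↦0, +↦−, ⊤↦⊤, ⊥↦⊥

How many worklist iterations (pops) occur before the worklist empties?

9

Trace (9 dequeues):
  [1] u=0 | in ⊥ | out ⊥ | ==
  [2] u=1 | in ⊥ | out + | ==
  [3] u=2 | in + | out − | prev ⊥ | push {0,1}
  [4] u=0 | in − | out + | prev ⊥ | push {2}
  [5] u=1 | in − | out ⊤ | prev + | push {}
  [6] u=2 | in ⊤ | out ⊤ | prev − | push {0,1}
  [7] u=0 | in ⊤ | out ⊤ | prev + | push {2}
  [8] u=1 | in ⊤ | out ⊤ | ==
  [9] u=2 | in ⊤ | out ⊤ | ==

Converged values:
  [0] ⊤
  [1] ⊤
  [2] ⊤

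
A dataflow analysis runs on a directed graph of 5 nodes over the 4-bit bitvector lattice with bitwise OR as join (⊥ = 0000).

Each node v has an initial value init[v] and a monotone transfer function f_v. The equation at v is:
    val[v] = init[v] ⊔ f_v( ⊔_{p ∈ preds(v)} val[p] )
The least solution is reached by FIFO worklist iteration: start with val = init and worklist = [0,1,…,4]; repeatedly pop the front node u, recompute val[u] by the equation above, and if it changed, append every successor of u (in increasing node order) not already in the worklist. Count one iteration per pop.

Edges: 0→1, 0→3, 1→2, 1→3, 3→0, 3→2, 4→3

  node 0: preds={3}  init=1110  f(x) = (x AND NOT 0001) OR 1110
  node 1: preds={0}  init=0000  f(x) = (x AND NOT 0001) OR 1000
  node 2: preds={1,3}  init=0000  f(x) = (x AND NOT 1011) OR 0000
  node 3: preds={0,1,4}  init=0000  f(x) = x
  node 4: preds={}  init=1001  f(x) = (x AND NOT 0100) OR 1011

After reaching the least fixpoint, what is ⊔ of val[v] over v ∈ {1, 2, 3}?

1111

Trace (8 dequeues):
  [1] u=0 | in 0000 | out 1110 | ==
  [2] u=1 | in 1110 | out 1110 | prev 0000 | push {}
  [3] u=2 | in 1110 | out 0100 | prev 0000 | push {}
  [4] u=3 | in 1111 | out 1111 | prev 0000 | push {0,2}
  [5] u=4 | in 0000 | out 1011 | prev 1001 | push {3}
  [6] u=0 | in 1111 | out 1110 | ==
  [7] u=2 | in 1111 | out 0100 | ==
  [8] u=3 | in 1111 | out 1111 | ==

Converged values:
  [0] 1110
  [1] 1110
  [2] 0100
  [3] 1111
  [4] 1011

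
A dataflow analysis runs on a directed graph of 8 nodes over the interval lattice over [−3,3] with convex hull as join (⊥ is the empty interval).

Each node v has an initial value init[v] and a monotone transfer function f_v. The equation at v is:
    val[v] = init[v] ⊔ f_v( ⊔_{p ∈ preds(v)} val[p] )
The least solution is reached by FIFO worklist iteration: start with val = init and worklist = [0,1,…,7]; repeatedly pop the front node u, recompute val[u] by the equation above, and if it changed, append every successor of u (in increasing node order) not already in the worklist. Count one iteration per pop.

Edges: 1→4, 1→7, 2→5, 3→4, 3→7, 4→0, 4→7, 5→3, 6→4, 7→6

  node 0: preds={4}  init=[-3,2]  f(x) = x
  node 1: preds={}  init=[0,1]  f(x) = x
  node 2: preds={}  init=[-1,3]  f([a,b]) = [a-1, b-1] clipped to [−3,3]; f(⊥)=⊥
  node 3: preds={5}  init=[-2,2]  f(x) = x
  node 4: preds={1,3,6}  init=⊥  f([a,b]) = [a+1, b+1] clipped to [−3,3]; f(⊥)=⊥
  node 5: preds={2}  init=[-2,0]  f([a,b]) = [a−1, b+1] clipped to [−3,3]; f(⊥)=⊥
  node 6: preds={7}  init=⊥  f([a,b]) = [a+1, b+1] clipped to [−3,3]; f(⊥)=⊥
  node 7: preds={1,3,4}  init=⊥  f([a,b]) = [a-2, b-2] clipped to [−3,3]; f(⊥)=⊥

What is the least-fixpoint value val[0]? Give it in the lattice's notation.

Trace (13 dequeues):
  [1] u=0 | in ⊥ | out [-3,2] | ==
  [2] u=1 | in ⊥ | out [0,1] | ==
  [3] u=2 | in ⊥ | out [-1,3] | ==
  [4] u=3 | in [-2,0] | out [-2,2] | ==
  [5] u=4 | in [-2,2] | out [-1,3] | prev ⊥ | push {0}
  [6] u=5 | in [-1,3] | out [-2,3] | prev [-2,0] | push {3}
  [7] u=6 | in ⊥ | out ⊥ | ==
  [8] u=7 | in [-2,3] | out [-3,1] | prev ⊥ | push {6}
  [9] u=0 | in [-1,3] | out [-3,3] | prev [-3,2] | push {}
  [10] u=3 | in [-2,3] | out [-2,3] | prev [-2,2] | push {4,7}
  [11] u=6 | in [-3,1] | out [-2,2] | prev ⊥ | push {}
  [12] u=4 | in [-2,3] | out [-1,3] | ==
  [13] u=7 | in [-2,3] | out [-3,1] | ==

Converged values:
  [0] [-3,3]
  [1] [0,1]
  [2] [-1,3]
  [3] [-2,3]
  [4] [-1,3]
  [5] [-2,3]
  [6] [-2,2]
  [7] [-3,1]

[-3,3]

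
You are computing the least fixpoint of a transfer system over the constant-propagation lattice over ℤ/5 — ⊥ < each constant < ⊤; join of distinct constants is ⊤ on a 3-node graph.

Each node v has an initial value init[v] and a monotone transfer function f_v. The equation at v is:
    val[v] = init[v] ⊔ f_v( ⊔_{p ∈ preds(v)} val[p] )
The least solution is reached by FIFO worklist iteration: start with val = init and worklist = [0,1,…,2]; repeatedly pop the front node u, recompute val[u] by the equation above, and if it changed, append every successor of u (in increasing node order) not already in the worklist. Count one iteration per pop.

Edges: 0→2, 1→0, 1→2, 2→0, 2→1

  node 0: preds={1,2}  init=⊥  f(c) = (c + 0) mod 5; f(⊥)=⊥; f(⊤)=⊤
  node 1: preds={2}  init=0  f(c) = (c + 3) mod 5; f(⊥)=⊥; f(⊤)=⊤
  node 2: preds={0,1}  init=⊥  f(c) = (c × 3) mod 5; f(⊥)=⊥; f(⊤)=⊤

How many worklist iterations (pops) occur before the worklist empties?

Worklist (9 pops):
  #1 pop 0: in=0 → 0 (was ⊥); enqueue []
  #2 pop 1: in=⊥ → 0 (no change)
  #3 pop 2: in=0 → 0 (was ⊥); enqueue [0,1]
  #4 pop 0: in=0 → 0 (no change)
  #5 pop 1: in=0 → ⊤ (was 0); enqueue [0,2]
  #6 pop 0: in=⊤ → ⊤ (was 0); enqueue []
  #7 pop 2: in=⊤ → ⊤ (was 0); enqueue [0,1]
  #8 pop 0: in=⊤ → ⊤ (no change)
  #9 pop 1: in=⊤ → ⊤ (no change)

Fixpoint:
  val[0] = ⊤
  val[1] = ⊤
  val[2] = ⊤

9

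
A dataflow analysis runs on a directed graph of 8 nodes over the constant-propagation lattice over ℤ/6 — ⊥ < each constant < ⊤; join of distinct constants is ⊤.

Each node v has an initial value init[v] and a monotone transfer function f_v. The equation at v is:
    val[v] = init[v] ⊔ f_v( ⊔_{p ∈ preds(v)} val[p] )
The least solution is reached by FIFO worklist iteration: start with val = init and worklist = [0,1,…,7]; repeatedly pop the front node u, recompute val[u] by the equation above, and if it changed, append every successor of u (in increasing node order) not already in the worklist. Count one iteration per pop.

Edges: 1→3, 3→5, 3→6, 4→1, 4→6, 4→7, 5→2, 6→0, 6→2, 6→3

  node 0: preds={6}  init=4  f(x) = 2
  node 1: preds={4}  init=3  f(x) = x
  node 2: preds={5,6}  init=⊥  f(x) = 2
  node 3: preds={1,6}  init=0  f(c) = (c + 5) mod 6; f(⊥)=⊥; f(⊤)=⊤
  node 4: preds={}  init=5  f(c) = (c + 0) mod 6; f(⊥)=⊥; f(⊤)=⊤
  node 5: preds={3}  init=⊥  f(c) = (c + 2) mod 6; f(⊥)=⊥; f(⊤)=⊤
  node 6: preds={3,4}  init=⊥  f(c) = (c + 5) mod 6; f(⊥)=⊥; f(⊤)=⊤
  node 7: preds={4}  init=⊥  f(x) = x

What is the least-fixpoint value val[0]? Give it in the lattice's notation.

⊤

Worklist (11 pops):
  #1 pop 0: in=⊥ → ⊤ (was 4); enqueue []
  #2 pop 1: in=5 → ⊤ (was 3); enqueue []
  #3 pop 2: in=⊥ → 2 (was ⊥); enqueue []
  #4 pop 3: in=⊤ → ⊤ (was 0); enqueue []
  #5 pop 4: in=⊥ → 5 (no change)
  #6 pop 5: in=⊤ → ⊤ (was ⊥); enqueue [2]
  #7 pop 6: in=⊤ → ⊤ (was ⊥); enqueue [0,3]
  #8 pop 7: in=5 → 5 (was ⊥); enqueue []
  #9 pop 2: in=⊤ → 2 (no change)
  #10 pop 0: in=⊤ → ⊤ (no change)
  #11 pop 3: in=⊤ → ⊤ (no change)

Fixpoint:
  val[0] = ⊤
  val[1] = ⊤
  val[2] = 2
  val[3] = ⊤
  val[4] = 5
  val[5] = ⊤
  val[6] = ⊤
  val[7] = 5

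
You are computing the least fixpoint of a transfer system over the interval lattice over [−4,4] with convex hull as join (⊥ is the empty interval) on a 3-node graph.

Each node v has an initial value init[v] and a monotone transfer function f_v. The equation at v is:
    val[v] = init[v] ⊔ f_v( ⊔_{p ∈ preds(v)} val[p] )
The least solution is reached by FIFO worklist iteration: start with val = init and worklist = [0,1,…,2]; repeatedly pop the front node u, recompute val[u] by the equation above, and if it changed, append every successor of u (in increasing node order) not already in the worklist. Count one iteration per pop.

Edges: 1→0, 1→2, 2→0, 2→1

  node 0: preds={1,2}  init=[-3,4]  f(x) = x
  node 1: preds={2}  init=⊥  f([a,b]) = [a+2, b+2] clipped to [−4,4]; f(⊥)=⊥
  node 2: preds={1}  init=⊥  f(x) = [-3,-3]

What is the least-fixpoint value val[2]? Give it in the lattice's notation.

Worklist (7 pops):
  #1 pop 0: in=⊥ → [-3,4] (no change)
  #2 pop 1: in=⊥ → ⊥ (no change)
  #3 pop 2: in=⊥ → [-3,-3] (was ⊥); enqueue [0,1]
  #4 pop 0: in=[-3,-3] → [-3,4] (no change)
  #5 pop 1: in=[-3,-3] → [-1,-1] (was ⊥); enqueue [0,2]
  #6 pop 0: in=[-3,-1] → [-3,4] (no change)
  #7 pop 2: in=[-1,-1] → [-3,-3] (no change)

Fixpoint:
  val[0] = [-3,4]
  val[1] = [-1,-1]
  val[2] = [-3,-3]

[-3,-3]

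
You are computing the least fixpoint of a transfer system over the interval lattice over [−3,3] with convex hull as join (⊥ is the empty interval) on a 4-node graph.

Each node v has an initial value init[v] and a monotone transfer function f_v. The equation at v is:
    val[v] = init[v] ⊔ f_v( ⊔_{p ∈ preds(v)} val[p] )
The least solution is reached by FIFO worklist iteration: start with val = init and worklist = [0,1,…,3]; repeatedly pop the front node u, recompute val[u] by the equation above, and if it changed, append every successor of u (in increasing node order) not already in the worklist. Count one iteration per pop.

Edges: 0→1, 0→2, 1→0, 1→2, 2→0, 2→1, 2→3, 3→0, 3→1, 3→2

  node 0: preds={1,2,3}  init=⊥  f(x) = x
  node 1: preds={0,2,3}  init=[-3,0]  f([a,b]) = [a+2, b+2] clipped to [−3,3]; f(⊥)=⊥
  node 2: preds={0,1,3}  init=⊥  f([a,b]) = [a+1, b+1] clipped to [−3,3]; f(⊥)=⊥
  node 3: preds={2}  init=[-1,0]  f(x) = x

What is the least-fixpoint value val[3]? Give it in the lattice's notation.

Iteration log — 8 steps:
  step 1. node 0  ⊔preds=[-3,0]  new=[-3,0]  old=⊥  +wl: 
  step 2. node 1  ⊔preds=[-3,0]  new=[-3,2]  old=[-3,0]  +wl: 0
  step 3. node 2  ⊔preds=[-3,2]  new=[-2,3]  old=⊥  +wl: 1
  step 4. node 3  ⊔preds=[-2,3]  new=[-2,3]  old=[-1,0]  +wl: 2
  step 5. node 0  ⊔preds=[-3,3]  new=[-3,3]  old=[-3,0]  +wl: 
  step 6. node 1  ⊔preds=[-3,3]  new=[-3,3]  old=[-3,2]  +wl: 0
  step 7. node 2  ⊔preds=[-3,3]  new=[-2,3]  stable
  step 8. node 0  ⊔preds=[-3,3]  new=[-3,3]  stable

Least fixpoint reached:
  node 0: [-3,3]
  node 1: [-3,3]
  node 2: [-2,3]
  node 3: [-2,3]

[-2,3]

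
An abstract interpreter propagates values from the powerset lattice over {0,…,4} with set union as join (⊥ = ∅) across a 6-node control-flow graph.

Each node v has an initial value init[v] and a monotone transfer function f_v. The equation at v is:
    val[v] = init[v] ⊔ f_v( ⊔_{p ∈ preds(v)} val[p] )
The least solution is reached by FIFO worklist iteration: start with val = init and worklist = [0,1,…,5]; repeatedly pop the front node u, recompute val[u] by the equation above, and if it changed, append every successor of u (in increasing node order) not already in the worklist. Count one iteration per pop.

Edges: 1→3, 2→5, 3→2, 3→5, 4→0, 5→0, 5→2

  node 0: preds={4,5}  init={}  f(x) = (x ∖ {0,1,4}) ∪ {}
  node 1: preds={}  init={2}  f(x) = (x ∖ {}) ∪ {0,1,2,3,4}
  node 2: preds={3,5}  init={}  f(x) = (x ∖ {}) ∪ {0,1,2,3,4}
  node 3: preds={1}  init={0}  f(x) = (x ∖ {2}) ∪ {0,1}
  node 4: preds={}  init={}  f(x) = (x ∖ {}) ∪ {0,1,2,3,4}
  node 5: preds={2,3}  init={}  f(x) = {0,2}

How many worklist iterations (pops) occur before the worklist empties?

8

Iteration log — 8 steps:
  step 1. node 0  ⊔preds={}  new={}  stable
  step 2. node 1  ⊔preds={}  new={0,1,2,3,4}  old={2}  +wl: 
  step 3. node 2  ⊔preds={0}  new={0,1,2,3,4}  old={}  +wl: 
  step 4. node 3  ⊔preds={0,1,2,3,4}  new={0,1,3,4}  old={0}  +wl: 2
  step 5. node 4  ⊔preds={}  new={0,1,2,3,4}  old={}  +wl: 0
  step 6. node 5  ⊔preds={0,1,2,3,4}  new={0,2}  old={}  +wl: 
  step 7. node 2  ⊔preds={0,1,2,3,4}  new={0,1,2,3,4}  stable
  step 8. node 0  ⊔preds={0,1,2,3,4}  new={2,3}  old={}  +wl: 

Least fixpoint reached:
  node 0: {2,3}
  node 1: {0,1,2,3,4}
  node 2: {0,1,2,3,4}
  node 3: {0,1,3,4}
  node 4: {0,1,2,3,4}
  node 5: {0,2}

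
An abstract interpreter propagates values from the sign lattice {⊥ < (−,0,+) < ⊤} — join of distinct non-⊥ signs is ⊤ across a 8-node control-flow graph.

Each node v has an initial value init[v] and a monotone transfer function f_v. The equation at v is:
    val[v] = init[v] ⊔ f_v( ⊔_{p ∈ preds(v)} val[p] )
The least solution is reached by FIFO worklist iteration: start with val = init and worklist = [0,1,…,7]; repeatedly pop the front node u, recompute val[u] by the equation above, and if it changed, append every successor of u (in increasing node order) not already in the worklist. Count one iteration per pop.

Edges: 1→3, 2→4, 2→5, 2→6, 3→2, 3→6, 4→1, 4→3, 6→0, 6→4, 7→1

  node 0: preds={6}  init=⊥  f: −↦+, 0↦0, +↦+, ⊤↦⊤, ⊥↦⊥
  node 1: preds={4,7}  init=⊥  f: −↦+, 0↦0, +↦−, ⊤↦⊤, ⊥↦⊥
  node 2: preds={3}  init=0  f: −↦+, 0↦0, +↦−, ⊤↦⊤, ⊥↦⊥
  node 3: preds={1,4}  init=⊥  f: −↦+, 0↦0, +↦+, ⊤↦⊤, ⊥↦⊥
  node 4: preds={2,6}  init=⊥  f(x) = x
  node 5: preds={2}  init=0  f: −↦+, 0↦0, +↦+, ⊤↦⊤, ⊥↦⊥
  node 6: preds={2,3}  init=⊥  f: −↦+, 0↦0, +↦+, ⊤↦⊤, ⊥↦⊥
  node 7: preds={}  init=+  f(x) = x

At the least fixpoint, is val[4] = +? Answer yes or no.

Trace (18 dequeues):
  [1] u=0 | in ⊥ | out ⊥ | ==
  [2] u=1 | in + | out − | prev ⊥ | push {}
  [3] u=2 | in ⊥ | out 0 | ==
  [4] u=3 | in − | out + | prev ⊥ | push {2}
  [5] u=4 | in 0 | out 0 | prev ⊥ | push {1,3}
  [6] u=5 | in 0 | out 0 | ==
  [7] u=6 | in ⊤ | out ⊤ | prev ⊥ | push {0,4}
  [8] u=7 | in ⊥ | out + | ==
  [9] u=2 | in + | out ⊤ | prev 0 | push {5,6}
  [10] u=1 | in ⊤ | out ⊤ | prev − | push {}
  [11] u=3 | in ⊤ | out ⊤ | prev + | push {2}
  [12] u=0 | in ⊤ | out ⊤ | prev ⊥ | push {}
  [13] u=4 | in ⊤ | out ⊤ | prev 0 | push {1,3}
  [14] u=5 | in ⊤ | out ⊤ | prev 0 | push {}
  [15] u=6 | in ⊤ | out ⊤ | ==
  [16] u=2 | in ⊤ | out ⊤ | ==
  [17] u=1 | in ⊤ | out ⊤ | ==
  [18] u=3 | in ⊤ | out ⊤ | ==

Converged values:
  [0] ⊤
  [1] ⊤
  [2] ⊤
  [3] ⊤
  [4] ⊤
  [5] ⊤
  [6] ⊤
  [7] +

no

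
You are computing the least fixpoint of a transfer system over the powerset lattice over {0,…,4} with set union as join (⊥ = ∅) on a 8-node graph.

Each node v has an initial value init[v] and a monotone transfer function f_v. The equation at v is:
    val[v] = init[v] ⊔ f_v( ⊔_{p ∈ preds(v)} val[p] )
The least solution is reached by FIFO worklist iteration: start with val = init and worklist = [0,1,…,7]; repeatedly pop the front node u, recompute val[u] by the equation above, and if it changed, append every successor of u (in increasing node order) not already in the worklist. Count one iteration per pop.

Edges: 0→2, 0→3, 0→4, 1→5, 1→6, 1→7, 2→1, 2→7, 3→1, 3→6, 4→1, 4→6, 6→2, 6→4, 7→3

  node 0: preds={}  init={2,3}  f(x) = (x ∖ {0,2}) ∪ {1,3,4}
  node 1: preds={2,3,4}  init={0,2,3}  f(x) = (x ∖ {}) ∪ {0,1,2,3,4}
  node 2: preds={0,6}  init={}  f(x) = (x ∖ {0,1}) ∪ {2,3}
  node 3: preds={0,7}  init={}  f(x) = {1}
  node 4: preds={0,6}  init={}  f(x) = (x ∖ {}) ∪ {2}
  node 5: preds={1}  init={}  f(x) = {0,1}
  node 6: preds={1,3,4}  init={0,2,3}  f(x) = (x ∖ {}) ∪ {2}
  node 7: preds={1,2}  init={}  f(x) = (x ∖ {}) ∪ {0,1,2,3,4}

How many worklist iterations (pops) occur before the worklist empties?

Iteration log — 12 steps:
  step 1. node 0  ⊔preds={}  new={1,2,3,4}  old={2,3}  +wl: 
  step 2. node 1  ⊔preds={}  new={0,1,2,3,4}  old={0,2,3}  +wl: 
  step 3. node 2  ⊔preds={0,1,2,3,4}  new={2,3,4}  old={}  +wl: 1
  step 4. node 3  ⊔preds={1,2,3,4}  new={1}  old={}  +wl: 
  step 5. node 4  ⊔preds={0,1,2,3,4}  new={0,1,2,3,4}  old={}  +wl: 
  step 6. node 5  ⊔preds={0,1,2,3,4}  new={0,1}  old={}  +wl: 
  step 7. node 6  ⊔preds={0,1,2,3,4}  new={0,1,2,3,4}  old={0,2,3}  +wl: 2,4
  step 8. node 7  ⊔preds={0,1,2,3,4}  new={0,1,2,3,4}  old={}  +wl: 3
  step 9. node 1  ⊔preds={0,1,2,3,4}  new={0,1,2,3,4}  stable
  step 10. node 2  ⊔preds={0,1,2,3,4}  new={2,3,4}  stable
  step 11. node 4  ⊔preds={0,1,2,3,4}  new={0,1,2,3,4}  stable
  step 12. node 3  ⊔preds={0,1,2,3,4}  new={1}  stable

Least fixpoint reached:
  node 0: {1,2,3,4}
  node 1: {0,1,2,3,4}
  node 2: {2,3,4}
  node 3: {1}
  node 4: {0,1,2,3,4}
  node 5: {0,1}
  node 6: {0,1,2,3,4}
  node 7: {0,1,2,3,4}

12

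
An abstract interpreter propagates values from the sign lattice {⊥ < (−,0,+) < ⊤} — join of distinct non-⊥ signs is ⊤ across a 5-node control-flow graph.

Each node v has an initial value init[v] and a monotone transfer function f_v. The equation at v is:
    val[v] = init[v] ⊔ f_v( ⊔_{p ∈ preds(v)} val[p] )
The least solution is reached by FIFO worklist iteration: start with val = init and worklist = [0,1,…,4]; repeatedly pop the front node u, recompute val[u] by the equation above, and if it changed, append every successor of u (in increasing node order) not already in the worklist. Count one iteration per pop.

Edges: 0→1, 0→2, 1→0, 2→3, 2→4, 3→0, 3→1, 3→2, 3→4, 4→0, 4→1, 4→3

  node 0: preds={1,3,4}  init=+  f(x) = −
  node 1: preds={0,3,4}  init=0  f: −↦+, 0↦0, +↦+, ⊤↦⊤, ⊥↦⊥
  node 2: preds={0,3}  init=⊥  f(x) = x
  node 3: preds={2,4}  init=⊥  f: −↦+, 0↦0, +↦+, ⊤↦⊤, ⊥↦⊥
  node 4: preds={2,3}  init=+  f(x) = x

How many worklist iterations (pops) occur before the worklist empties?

Iteration log — 9 steps:
  step 1. node 0  ⊔preds=⊤  new=⊤  old=+  +wl: 
  step 2. node 1  ⊔preds=⊤  new=⊤  old=0  +wl: 0
  step 3. node 2  ⊔preds=⊤  new=⊤  old=⊥  +wl: 
  step 4. node 3  ⊔preds=⊤  new=⊤  old=⊥  +wl: 1,2
  step 5. node 4  ⊔preds=⊤  new=⊤  old=+  +wl: 3
  step 6. node 0  ⊔preds=⊤  new=⊤  stable
  step 7. node 1  ⊔preds=⊤  new=⊤  stable
  step 8. node 2  ⊔preds=⊤  new=⊤  stable
  step 9. node 3  ⊔preds=⊤  new=⊤  stable

Least fixpoint reached:
  node 0: ⊤
  node 1: ⊤
  node 2: ⊤
  node 3: ⊤
  node 4: ⊤

9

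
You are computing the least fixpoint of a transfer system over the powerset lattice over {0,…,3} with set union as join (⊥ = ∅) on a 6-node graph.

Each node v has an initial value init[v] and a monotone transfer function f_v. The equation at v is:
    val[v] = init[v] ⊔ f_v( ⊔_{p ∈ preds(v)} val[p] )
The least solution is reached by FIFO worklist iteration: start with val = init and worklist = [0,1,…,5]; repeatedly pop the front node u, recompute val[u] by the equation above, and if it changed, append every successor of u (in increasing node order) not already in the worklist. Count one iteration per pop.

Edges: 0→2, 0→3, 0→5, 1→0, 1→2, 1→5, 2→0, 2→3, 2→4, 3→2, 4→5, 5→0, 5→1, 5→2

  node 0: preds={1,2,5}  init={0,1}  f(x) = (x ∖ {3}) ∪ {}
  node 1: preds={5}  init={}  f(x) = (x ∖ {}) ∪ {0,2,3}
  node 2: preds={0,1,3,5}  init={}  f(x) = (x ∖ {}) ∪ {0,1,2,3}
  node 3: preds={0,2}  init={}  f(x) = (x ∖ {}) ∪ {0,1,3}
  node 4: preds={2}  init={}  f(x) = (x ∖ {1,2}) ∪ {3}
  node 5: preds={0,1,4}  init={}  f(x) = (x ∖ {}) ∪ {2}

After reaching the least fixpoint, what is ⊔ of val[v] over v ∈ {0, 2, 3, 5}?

Trace (13 dequeues):
  [1] u=0 | in {} | out {0,1} | ==
  [2] u=1 | in {} | out {0,2,3} | prev {} | push {0}
  [3] u=2 | in {0,1,2,3} | out {0,1,2,3} | prev {} | push {}
  [4] u=3 | in {0,1,2,3} | out {0,1,2,3} | prev {} | push {2}
  [5] u=4 | in {0,1,2,3} | out {0,3} | prev {} | push {}
  [6] u=5 | in {0,1,2,3} | out {0,1,2,3} | prev {} | push {1}
  [7] u=0 | in {0,1,2,3} | out {0,1,2} | prev {0,1} | push {3,5}
  [8] u=2 | in {0,1,2,3} | out {0,1,2,3} | ==
  [9] u=1 | in {0,1,2,3} | out {0,1,2,3} | prev {0,2,3} | push {0,2}
  [10] u=3 | in {0,1,2,3} | out {0,1,2,3} | ==
  [11] u=5 | in {0,1,2,3} | out {0,1,2,3} | ==
  [12] u=0 | in {0,1,2,3} | out {0,1,2} | ==
  [13] u=2 | in {0,1,2,3} | out {0,1,2,3} | ==

Converged values:
  [0] {0,1,2}
  [1] {0,1,2,3}
  [2] {0,1,2,3}
  [3] {0,1,2,3}
  [4] {0,3}
  [5] {0,1,2,3}

{0,1,2,3}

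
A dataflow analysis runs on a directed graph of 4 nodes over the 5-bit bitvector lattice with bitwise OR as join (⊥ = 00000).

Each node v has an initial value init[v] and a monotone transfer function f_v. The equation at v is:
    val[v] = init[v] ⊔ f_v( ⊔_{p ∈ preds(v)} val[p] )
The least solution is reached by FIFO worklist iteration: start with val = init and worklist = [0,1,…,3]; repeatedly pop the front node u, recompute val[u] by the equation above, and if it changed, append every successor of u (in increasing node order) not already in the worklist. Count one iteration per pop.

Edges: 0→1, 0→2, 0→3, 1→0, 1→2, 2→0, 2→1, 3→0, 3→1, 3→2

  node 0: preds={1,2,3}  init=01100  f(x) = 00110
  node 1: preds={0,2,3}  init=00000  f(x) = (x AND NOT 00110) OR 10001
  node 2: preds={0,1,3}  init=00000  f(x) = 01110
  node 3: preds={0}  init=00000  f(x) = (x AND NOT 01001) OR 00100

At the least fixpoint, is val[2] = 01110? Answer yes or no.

Trace (7 dequeues):
  [1] u=0 | in 00000 | out 01110 | prev 01100 | push {}
  [2] u=1 | in 01110 | out 11001 | prev 00000 | push {0}
  [3] u=2 | in 11111 | out 01110 | prev 00000 | push {1}
  [4] u=3 | in 01110 | out 00110 | prev 00000 | push {2}
  [5] u=0 | in 11111 | out 01110 | ==
  [6] u=1 | in 01110 | out 11001 | ==
  [7] u=2 | in 11111 | out 01110 | ==

Converged values:
  [0] 01110
  [1] 11001
  [2] 01110
  [3] 00110

yes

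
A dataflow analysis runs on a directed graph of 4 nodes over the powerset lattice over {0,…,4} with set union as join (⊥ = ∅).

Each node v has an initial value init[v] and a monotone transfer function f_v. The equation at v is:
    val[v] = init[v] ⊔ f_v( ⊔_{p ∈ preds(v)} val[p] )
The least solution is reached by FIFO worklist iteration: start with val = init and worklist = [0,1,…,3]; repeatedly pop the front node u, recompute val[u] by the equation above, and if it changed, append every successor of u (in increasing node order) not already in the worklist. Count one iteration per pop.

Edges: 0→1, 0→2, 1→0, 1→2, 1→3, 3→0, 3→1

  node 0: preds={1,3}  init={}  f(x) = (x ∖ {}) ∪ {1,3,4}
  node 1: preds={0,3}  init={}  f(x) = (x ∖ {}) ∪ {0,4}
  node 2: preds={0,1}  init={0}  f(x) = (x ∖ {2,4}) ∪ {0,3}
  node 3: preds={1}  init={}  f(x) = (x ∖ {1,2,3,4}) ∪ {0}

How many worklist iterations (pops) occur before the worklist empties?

7

Iteration log — 7 steps:
  step 1. node 0  ⊔preds={}  new={1,3,4}  old={}  +wl: 
  step 2. node 1  ⊔preds={1,3,4}  new={0,1,3,4}  old={}  +wl: 0
  step 3. node 2  ⊔preds={0,1,3,4}  new={0,1,3}  old={0}  +wl: 
  step 4. node 3  ⊔preds={0,1,3,4}  new={0}  old={}  +wl: 1
  step 5. node 0  ⊔preds={0,1,3,4}  new={0,1,3,4}  old={1,3,4}  +wl: 2
  step 6. node 1  ⊔preds={0,1,3,4}  new={0,1,3,4}  stable
  step 7. node 2  ⊔preds={0,1,3,4}  new={0,1,3}  stable

Least fixpoint reached:
  node 0: {0,1,3,4}
  node 1: {0,1,3,4}
  node 2: {0,1,3}
  node 3: {0}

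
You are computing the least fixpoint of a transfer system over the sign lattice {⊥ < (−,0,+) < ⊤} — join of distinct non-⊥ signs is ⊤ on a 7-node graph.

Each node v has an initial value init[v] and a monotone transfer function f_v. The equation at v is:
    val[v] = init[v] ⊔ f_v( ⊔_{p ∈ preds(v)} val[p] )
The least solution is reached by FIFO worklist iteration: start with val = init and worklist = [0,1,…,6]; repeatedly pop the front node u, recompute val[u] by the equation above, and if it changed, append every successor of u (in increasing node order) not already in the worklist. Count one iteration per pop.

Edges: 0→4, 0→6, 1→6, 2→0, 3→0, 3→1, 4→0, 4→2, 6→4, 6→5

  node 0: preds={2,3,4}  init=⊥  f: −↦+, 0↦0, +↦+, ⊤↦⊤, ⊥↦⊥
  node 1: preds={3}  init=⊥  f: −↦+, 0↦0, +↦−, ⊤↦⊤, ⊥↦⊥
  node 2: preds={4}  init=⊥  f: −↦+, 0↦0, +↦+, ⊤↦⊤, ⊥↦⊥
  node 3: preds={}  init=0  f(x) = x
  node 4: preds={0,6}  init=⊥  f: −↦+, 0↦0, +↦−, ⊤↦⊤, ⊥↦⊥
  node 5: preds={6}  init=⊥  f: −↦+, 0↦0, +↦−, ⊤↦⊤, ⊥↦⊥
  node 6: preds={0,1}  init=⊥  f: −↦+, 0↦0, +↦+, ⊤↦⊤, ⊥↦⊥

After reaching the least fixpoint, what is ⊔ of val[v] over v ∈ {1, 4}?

0

Iteration log — 12 steps:
  step 1. node 0  ⊔preds=0  new=0  old=⊥  +wl: 
  step 2. node 1  ⊔preds=0  new=0  old=⊥  +wl: 
  step 3. node 2  ⊔preds=⊥  new=⊥  stable
  step 4. node 3  ⊔preds=⊥  new=0  stable
  step 5. node 4  ⊔preds=0  new=0  old=⊥  +wl: 0,2
  step 6. node 5  ⊔preds=⊥  new=⊥  stable
  step 7. node 6  ⊔preds=0  new=0  old=⊥  +wl: 4,5
  step 8. node 0  ⊔preds=0  new=0  stable
  step 9. node 2  ⊔preds=0  new=0  old=⊥  +wl: 0
  step 10. node 4  ⊔preds=0  new=0  stable
  step 11. node 5  ⊔preds=0  new=0  old=⊥  +wl: 
  step 12. node 0  ⊔preds=0  new=0  stable

Least fixpoint reached:
  node 0: 0
  node 1: 0
  node 2: 0
  node 3: 0
  node 4: 0
  node 5: 0
  node 6: 0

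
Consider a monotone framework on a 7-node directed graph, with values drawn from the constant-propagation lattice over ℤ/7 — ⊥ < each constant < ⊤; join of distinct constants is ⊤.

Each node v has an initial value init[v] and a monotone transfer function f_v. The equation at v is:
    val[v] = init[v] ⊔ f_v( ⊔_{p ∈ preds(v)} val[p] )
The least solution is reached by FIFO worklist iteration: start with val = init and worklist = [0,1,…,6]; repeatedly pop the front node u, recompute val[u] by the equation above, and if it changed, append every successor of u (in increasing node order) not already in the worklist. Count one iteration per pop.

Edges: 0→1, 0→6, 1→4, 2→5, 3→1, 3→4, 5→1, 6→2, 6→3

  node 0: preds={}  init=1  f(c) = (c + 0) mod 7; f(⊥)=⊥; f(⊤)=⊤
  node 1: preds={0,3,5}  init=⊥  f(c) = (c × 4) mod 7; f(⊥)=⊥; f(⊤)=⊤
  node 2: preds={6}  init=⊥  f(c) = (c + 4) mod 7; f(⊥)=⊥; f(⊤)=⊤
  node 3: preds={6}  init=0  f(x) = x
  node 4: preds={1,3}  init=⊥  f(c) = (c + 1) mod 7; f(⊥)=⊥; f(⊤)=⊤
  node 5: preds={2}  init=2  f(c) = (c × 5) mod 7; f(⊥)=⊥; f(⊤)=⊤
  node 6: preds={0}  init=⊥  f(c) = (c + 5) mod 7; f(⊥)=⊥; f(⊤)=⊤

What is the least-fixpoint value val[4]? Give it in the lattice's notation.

⊤

Iteration log — 12 steps:
  step 1. node 0  ⊔preds=⊥  new=1  stable
  step 2. node 1  ⊔preds=⊤  new=⊤  old=⊥  +wl: 
  step 3. node 2  ⊔preds=⊥  new=⊥  stable
  step 4. node 3  ⊔preds=⊥  new=0  stable
  step 5. node 4  ⊔preds=⊤  new=⊤  old=⊥  +wl: 
  step 6. node 5  ⊔preds=⊥  new=2  stable
  step 7. node 6  ⊔preds=1  new=6  old=⊥  +wl: 2,3
  step 8. node 2  ⊔preds=6  new=3  old=⊥  +wl: 5
  step 9. node 3  ⊔preds=6  new=⊤  old=0  +wl: 1,4
  step 10. node 5  ⊔preds=3  new=⊤  old=2  +wl: 
  step 11. node 1  ⊔preds=⊤  new=⊤  stable
  step 12. node 4  ⊔preds=⊤  new=⊤  stable

Least fixpoint reached:
  node 0: 1
  node 1: ⊤
  node 2: 3
  node 3: ⊤
  node 4: ⊤
  node 5: ⊤
  node 6: 6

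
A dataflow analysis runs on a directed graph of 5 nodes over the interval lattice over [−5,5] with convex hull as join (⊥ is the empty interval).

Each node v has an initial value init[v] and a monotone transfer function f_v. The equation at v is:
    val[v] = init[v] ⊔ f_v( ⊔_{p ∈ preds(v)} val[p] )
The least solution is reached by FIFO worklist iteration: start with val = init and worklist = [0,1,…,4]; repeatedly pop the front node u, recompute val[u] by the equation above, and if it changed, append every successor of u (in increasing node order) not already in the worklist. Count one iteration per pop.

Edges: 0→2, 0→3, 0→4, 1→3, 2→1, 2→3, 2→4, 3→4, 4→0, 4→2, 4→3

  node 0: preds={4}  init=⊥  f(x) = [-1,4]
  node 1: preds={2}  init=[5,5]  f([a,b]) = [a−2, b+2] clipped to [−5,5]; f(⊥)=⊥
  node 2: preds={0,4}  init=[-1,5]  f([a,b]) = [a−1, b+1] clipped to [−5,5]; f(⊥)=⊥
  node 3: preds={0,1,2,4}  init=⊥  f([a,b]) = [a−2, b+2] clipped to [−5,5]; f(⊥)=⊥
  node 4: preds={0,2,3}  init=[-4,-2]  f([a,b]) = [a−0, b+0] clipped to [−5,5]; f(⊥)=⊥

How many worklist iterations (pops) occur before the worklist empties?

Worklist (9 pops):
  #1 pop 0: in=[-4,-2] → [-1,4] (was ⊥); enqueue []
  #2 pop 1: in=[-1,5] → [-3,5] (was [5,5]); enqueue []
  #3 pop 2: in=[-4,4] → [-5,5] (was [-1,5]); enqueue [1]
  #4 pop 3: in=[-5,5] → [-5,5] (was ⊥); enqueue []
  #5 pop 4: in=[-5,5] → [-5,5] (was [-4,-2]); enqueue [0,2,3]
  #6 pop 1: in=[-5,5] → [-5,5] (was [-3,5]); enqueue []
  #7 pop 0: in=[-5,5] → [-1,4] (no change)
  #8 pop 2: in=[-5,5] → [-5,5] (no change)
  #9 pop 3: in=[-5,5] → [-5,5] (no change)

Fixpoint:
  val[0] = [-1,4]
  val[1] = [-5,5]
  val[2] = [-5,5]
  val[3] = [-5,5]
  val[4] = [-5,5]

9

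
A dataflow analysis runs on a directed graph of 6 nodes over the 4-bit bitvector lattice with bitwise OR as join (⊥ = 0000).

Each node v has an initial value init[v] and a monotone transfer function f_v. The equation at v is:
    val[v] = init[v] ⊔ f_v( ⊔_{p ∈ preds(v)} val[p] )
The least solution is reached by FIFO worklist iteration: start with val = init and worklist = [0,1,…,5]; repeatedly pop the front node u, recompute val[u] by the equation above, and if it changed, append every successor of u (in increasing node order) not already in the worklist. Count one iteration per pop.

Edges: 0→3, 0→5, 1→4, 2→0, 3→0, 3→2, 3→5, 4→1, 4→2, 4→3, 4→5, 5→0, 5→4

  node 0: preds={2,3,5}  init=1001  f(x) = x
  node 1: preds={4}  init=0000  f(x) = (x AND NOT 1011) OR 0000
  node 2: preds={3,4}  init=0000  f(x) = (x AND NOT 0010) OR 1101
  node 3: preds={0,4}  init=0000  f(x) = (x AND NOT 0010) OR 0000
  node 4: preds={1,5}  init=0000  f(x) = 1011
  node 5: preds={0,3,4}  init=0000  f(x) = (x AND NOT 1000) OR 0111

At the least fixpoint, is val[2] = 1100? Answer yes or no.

no

Worklist (14 pops):
  #1 pop 0: in=0000 → 1001 (no change)
  #2 pop 1: in=0000 → 0000 (no change)
  #3 pop 2: in=0000 → 1101 (was 0000); enqueue [0]
  #4 pop 3: in=1001 → 1001 (was 0000); enqueue [2]
  #5 pop 4: in=0000 → 1011 (was 0000); enqueue [1,3]
  #6 pop 5: in=1011 → 0111 (was 0000); enqueue [4]
  #7 pop 0: in=1111 → 1111 (was 1001); enqueue [5]
  #8 pop 2: in=1011 → 1101 (no change)
  #9 pop 1: in=1011 → 0000 (no change)
  #10 pop 3: in=1111 → 1101 (was 1001); enqueue [0,2]
  #11 pop 4: in=0111 → 1011 (no change)
  #12 pop 5: in=1111 → 0111 (no change)
  #13 pop 0: in=1111 → 1111 (no change)
  #14 pop 2: in=1111 → 1101 (no change)

Fixpoint:
  val[0] = 1111
  val[1] = 0000
  val[2] = 1101
  val[3] = 1101
  val[4] = 1011
  val[5] = 0111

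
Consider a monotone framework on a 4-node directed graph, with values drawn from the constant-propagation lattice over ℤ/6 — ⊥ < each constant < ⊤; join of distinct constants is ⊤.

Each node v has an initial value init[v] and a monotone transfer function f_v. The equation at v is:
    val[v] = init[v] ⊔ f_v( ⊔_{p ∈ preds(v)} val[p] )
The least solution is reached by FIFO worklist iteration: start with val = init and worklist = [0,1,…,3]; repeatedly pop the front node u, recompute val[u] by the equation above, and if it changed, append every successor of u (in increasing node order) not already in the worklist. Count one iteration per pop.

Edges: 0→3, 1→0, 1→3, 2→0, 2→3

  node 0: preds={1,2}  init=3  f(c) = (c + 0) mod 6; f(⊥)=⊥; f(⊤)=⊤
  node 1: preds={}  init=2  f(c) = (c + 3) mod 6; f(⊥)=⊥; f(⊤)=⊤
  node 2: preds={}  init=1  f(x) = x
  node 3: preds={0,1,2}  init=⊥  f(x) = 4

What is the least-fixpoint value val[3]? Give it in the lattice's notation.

Worklist (4 pops):
  #1 pop 0: in=⊤ → ⊤ (was 3); enqueue []
  #2 pop 1: in=⊥ → 2 (no change)
  #3 pop 2: in=⊥ → 1 (no change)
  #4 pop 3: in=⊤ → 4 (was ⊥); enqueue []

Fixpoint:
  val[0] = ⊤
  val[1] = 2
  val[2] = 1
  val[3] = 4

4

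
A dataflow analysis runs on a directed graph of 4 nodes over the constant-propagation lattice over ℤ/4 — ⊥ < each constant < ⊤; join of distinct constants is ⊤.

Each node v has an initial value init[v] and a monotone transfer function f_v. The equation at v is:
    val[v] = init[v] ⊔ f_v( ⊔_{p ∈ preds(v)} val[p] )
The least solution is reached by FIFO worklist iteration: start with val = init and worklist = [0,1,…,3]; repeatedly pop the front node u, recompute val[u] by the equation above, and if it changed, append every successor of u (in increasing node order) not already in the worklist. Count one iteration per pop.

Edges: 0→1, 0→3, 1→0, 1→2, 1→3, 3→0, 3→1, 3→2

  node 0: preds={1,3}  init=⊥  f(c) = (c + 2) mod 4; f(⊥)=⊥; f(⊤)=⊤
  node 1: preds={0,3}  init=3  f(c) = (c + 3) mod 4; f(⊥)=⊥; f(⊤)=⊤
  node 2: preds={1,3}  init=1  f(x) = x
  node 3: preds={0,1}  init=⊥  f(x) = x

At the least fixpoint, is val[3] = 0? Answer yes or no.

Trace (8 dequeues):
  [1] u=0 | in 3 | out 1 | prev ⊥ | push {}
  [2] u=1 | in 1 | out ⊤ | prev 3 | push {0}
  [3] u=2 | in ⊤ | out ⊤ | prev 1 | push {}
  [4] u=3 | in ⊤ | out ⊤ | prev ⊥ | push {1,2}
  [5] u=0 | in ⊤ | out ⊤ | prev 1 | push {3}
  [6] u=1 | in ⊤ | out ⊤ | ==
  [7] u=2 | in ⊤ | out ⊤ | ==
  [8] u=3 | in ⊤ | out ⊤ | ==

Converged values:
  [0] ⊤
  [1] ⊤
  [2] ⊤
  [3] ⊤

no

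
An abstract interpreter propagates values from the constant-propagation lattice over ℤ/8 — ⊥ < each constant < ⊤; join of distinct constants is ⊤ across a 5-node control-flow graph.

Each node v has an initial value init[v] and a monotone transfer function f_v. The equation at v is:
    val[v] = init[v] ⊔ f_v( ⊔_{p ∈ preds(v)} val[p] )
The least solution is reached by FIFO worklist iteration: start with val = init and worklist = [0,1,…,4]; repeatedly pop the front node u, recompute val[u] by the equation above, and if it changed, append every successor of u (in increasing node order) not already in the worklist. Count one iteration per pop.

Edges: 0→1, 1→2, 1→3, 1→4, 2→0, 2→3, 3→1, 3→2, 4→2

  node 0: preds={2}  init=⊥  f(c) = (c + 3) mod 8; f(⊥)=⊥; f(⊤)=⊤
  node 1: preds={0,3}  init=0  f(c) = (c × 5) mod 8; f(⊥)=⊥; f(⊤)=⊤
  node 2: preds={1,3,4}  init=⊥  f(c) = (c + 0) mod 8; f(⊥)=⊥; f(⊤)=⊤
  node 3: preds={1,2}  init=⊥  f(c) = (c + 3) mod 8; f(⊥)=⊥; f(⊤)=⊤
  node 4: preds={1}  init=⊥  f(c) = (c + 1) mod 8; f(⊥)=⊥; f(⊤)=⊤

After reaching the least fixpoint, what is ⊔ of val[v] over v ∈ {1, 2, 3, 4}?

⊤

Worklist (13 pops):
  #1 pop 0: in=⊥ → ⊥ (no change)
  #2 pop 1: in=⊥ → 0 (no change)
  #3 pop 2: in=0 → 0 (was ⊥); enqueue [0]
  #4 pop 3: in=0 → 3 (was ⊥); enqueue [1,2]
  #5 pop 4: in=0 → 1 (was ⊥); enqueue []
  #6 pop 0: in=0 → 3 (was ⊥); enqueue []
  #7 pop 1: in=3 → ⊤ (was 0); enqueue [3,4]
  #8 pop 2: in=⊤ → ⊤ (was 0); enqueue [0]
  #9 pop 3: in=⊤ → ⊤ (was 3); enqueue [1,2]
  #10 pop 4: in=⊤ → ⊤ (was 1); enqueue []
  #11 pop 0: in=⊤ → ⊤ (was 3); enqueue []
  #12 pop 1: in=⊤ → ⊤ (no change)
  #13 pop 2: in=⊤ → ⊤ (no change)

Fixpoint:
  val[0] = ⊤
  val[1] = ⊤
  val[2] = ⊤
  val[3] = ⊤
  val[4] = ⊤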